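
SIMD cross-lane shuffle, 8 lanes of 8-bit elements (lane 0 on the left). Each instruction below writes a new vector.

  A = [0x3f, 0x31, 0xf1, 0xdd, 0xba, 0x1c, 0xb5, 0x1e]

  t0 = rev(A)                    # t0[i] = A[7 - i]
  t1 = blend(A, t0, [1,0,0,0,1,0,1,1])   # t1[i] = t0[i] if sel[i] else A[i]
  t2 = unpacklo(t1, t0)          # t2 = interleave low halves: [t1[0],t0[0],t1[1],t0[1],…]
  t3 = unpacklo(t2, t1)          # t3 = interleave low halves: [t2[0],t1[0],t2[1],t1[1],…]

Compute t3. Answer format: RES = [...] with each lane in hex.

RES = [ 0x1e  0x1e  0x1e  0x31  0x31  0xf1  0xb5  0xdd ]

→ t0 |1e|b5|1c|ba|dd|f1|31|3f|
→ t1 |1e|31|f1|dd|dd|1c|31|3f|
→ t2 |1e|1e|31|b5|f1|1c|dd|ba|
→ t3 |1e|1e|1e|31|31|f1|b5|dd|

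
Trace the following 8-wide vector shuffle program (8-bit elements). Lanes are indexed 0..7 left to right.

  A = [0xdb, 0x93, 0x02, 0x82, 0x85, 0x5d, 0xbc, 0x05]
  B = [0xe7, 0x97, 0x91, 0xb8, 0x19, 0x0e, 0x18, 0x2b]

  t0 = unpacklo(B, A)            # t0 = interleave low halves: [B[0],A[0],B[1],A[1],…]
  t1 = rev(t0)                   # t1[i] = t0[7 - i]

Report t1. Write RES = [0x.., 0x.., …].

t0 = [0xe7, 0xdb, 0x97, 0x93, 0x91, 0x02, 0xb8, 0x82]
t1 = [0x82, 0xb8, 0x02, 0x91, 0x93, 0x97, 0xdb, 0xe7]

RES = [0x82, 0xb8, 0x02, 0x91, 0x93, 0x97, 0xdb, 0xe7]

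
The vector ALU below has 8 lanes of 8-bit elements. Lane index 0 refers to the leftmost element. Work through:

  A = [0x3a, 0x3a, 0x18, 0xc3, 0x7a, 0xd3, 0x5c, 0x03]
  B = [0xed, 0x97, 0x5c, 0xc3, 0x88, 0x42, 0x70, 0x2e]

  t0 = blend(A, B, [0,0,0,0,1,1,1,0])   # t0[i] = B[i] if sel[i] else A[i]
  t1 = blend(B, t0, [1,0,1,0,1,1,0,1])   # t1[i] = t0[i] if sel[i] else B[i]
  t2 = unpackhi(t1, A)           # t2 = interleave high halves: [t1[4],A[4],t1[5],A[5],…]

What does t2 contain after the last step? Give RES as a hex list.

RES = [0x88, 0x7a, 0x42, 0xd3, 0x70, 0x5c, 0x03, 0x03]

  t0: 3a 3a 18 c3 88 42 70 03
  t1: 3a 97 18 c3 88 42 70 03
  t2: 88 7a 42 d3 70 5c 03 03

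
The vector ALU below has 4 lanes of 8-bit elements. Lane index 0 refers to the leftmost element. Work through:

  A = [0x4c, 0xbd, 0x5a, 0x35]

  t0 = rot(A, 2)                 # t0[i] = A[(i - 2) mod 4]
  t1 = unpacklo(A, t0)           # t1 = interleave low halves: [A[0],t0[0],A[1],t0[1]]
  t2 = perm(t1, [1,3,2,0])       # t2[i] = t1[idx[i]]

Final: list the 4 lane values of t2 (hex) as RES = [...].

RES = [ 0x5a  0x35  0xbd  0x4c ]

→ t0 |5a|35|4c|bd|
→ t1 |4c|5a|bd|35|
→ t2 |5a|35|bd|4c|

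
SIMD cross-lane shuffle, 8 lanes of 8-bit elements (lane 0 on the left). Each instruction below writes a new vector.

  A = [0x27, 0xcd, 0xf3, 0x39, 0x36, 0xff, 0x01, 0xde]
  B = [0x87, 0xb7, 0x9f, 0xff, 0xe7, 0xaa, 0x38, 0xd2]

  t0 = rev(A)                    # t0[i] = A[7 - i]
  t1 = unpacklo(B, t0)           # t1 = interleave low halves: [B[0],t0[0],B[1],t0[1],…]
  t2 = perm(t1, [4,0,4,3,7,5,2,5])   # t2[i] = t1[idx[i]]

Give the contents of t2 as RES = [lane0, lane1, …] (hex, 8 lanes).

→ t0 |de|01|ff|36|39|f3|cd|27|
→ t1 |87|de|b7|01|9f|ff|ff|36|
→ t2 |9f|87|9f|01|36|ff|b7|ff|

RES = [ 0x9f  0x87  0x9f  0x01  0x36  0xff  0xb7  0xff ]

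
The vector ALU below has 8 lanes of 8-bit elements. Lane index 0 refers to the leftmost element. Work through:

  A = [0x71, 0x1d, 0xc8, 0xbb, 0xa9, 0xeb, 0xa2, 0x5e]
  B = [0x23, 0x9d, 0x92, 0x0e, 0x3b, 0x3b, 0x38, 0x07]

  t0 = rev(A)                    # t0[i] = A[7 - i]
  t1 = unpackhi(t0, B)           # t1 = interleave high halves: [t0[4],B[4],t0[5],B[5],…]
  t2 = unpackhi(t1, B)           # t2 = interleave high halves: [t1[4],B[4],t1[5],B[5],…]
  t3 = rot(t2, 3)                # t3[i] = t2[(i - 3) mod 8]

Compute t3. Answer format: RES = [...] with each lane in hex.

t0 = [0x5e, 0xa2, 0xeb, 0xa9, 0xbb, 0xc8, 0x1d, 0x71]
t1 = [0xbb, 0x3b, 0xc8, 0x3b, 0x1d, 0x38, 0x71, 0x07]
t2 = [0x1d, 0x3b, 0x38, 0x3b, 0x71, 0x38, 0x07, 0x07]
t3 = [0x38, 0x07, 0x07, 0x1d, 0x3b, 0x38, 0x3b, 0x71]

RES = [0x38, 0x07, 0x07, 0x1d, 0x3b, 0x38, 0x3b, 0x71]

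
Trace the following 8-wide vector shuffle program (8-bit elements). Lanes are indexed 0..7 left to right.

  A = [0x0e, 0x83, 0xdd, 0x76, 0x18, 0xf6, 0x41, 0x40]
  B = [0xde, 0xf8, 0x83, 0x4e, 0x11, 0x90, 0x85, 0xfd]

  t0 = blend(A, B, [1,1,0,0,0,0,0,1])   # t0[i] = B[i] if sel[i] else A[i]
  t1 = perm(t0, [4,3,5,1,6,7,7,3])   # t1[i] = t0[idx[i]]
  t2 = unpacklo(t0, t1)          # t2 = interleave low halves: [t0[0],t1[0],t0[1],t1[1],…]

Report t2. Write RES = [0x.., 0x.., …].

  t0: de f8 dd 76 18 f6 41 fd
  t1: 18 76 f6 f8 41 fd fd 76
  t2: de 18 f8 76 dd f6 76 f8

RES = [ 0xde  0x18  0xf8  0x76  0xdd  0xf6  0x76  0xf8 ]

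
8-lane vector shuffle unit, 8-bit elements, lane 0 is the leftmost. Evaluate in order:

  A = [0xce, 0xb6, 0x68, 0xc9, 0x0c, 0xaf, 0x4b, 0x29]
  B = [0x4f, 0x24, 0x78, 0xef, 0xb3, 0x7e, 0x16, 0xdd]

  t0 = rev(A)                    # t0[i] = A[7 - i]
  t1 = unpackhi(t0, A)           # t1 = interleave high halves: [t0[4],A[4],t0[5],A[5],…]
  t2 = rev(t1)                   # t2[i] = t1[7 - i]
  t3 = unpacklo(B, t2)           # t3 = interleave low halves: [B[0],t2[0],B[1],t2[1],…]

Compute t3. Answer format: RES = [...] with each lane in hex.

t0 = [0x29, 0x4b, 0xaf, 0x0c, 0xc9, 0x68, 0xb6, 0xce]
t1 = [0xc9, 0x0c, 0x68, 0xaf, 0xb6, 0x4b, 0xce, 0x29]
t2 = [0x29, 0xce, 0x4b, 0xb6, 0xaf, 0x68, 0x0c, 0xc9]
t3 = [0x4f, 0x29, 0x24, 0xce, 0x78, 0x4b, 0xef, 0xb6]

RES = [0x4f, 0x29, 0x24, 0xce, 0x78, 0x4b, 0xef, 0xb6]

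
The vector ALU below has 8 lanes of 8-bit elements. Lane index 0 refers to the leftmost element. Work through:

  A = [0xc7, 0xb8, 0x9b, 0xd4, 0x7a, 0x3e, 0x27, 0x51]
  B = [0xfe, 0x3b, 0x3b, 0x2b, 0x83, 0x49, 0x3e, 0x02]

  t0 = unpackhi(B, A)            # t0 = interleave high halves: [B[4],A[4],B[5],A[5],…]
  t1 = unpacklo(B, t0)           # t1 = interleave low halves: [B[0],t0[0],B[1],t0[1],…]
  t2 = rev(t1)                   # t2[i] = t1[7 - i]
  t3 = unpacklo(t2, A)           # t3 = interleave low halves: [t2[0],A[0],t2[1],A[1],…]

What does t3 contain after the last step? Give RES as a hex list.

  t0: 83 7a 49 3e 3e 27 02 51
  t1: fe 83 3b 7a 3b 49 2b 3e
  t2: 3e 2b 49 3b 7a 3b 83 fe
  t3: 3e c7 2b b8 49 9b 3b d4

RES = [0x3e, 0xc7, 0x2b, 0xb8, 0x49, 0x9b, 0x3b, 0xd4]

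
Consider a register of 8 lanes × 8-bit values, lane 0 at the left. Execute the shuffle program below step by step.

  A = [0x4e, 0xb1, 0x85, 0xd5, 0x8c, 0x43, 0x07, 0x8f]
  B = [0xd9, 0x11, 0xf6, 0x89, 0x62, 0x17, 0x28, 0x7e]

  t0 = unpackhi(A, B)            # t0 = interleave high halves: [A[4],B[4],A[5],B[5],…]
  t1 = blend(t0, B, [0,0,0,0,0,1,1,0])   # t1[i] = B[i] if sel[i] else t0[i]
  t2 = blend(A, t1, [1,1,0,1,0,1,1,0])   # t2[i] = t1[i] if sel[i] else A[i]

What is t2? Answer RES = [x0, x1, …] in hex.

t0 = [0x8c, 0x62, 0x43, 0x17, 0x07, 0x28, 0x8f, 0x7e]
t1 = [0x8c, 0x62, 0x43, 0x17, 0x07, 0x17, 0x28, 0x7e]
t2 = [0x8c, 0x62, 0x85, 0x17, 0x8c, 0x17, 0x28, 0x8f]

RES = [ 0x8c  0x62  0x85  0x17  0x8c  0x17  0x28  0x8f ]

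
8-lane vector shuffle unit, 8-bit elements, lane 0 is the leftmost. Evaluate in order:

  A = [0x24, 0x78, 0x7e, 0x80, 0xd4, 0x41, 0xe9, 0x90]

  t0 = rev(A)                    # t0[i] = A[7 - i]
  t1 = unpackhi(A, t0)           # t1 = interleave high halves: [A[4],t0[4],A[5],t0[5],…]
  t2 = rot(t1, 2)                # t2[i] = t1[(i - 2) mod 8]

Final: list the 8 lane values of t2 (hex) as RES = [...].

RES = [0x90, 0x24, 0xd4, 0x80, 0x41, 0x7e, 0xe9, 0x78]

t0 = [0x90, 0xe9, 0x41, 0xd4, 0x80, 0x7e, 0x78, 0x24]
t1 = [0xd4, 0x80, 0x41, 0x7e, 0xe9, 0x78, 0x90, 0x24]
t2 = [0x90, 0x24, 0xd4, 0x80, 0x41, 0x7e, 0xe9, 0x78]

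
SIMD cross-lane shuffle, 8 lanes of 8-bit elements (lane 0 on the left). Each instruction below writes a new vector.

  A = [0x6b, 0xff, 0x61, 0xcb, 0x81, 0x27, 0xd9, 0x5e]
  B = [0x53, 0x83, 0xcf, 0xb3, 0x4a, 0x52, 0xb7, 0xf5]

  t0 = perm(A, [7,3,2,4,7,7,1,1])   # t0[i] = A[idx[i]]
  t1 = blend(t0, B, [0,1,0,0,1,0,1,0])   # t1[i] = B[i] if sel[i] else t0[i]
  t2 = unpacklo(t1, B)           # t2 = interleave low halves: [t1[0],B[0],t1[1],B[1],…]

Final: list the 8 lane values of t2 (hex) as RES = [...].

RES = [0x5e, 0x53, 0x83, 0x83, 0x61, 0xcf, 0x81, 0xb3]

  t0: 5e cb 61 81 5e 5e ff ff
  t1: 5e 83 61 81 4a 5e b7 ff
  t2: 5e 53 83 83 61 cf 81 b3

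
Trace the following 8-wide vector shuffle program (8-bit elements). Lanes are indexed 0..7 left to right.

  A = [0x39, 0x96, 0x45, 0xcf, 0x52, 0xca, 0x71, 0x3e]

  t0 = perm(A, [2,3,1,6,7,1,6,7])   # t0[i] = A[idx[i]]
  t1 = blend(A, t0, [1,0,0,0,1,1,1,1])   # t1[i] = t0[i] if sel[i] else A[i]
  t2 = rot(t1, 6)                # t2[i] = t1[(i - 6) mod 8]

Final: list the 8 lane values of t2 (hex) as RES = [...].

RES = [0x45, 0xcf, 0x3e, 0x96, 0x71, 0x3e, 0x45, 0x96]

t0 = [0x45, 0xcf, 0x96, 0x71, 0x3e, 0x96, 0x71, 0x3e]
t1 = [0x45, 0x96, 0x45, 0xcf, 0x3e, 0x96, 0x71, 0x3e]
t2 = [0x45, 0xcf, 0x3e, 0x96, 0x71, 0x3e, 0x45, 0x96]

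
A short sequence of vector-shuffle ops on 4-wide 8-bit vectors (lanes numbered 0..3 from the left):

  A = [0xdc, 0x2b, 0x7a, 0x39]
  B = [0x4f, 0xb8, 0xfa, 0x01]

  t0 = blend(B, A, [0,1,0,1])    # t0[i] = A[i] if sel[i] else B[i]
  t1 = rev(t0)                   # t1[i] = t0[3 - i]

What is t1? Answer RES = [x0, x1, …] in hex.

RES = [0x39, 0xfa, 0x2b, 0x4f]

t0 = [0x4f, 0x2b, 0xfa, 0x39]
t1 = [0x39, 0xfa, 0x2b, 0x4f]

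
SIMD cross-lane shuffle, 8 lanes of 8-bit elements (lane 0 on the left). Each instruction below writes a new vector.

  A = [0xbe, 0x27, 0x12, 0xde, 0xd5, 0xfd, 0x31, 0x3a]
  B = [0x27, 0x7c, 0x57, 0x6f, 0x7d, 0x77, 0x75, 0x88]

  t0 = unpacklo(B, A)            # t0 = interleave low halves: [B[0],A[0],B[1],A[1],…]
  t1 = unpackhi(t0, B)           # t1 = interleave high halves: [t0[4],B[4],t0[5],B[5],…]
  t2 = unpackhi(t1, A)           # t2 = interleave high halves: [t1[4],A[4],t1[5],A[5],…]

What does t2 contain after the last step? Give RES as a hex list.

RES = [0x6f, 0xd5, 0x75, 0xfd, 0xde, 0x31, 0x88, 0x3a]

  t0: 27 be 7c 27 57 12 6f de
  t1: 57 7d 12 77 6f 75 de 88
  t2: 6f d5 75 fd de 31 88 3a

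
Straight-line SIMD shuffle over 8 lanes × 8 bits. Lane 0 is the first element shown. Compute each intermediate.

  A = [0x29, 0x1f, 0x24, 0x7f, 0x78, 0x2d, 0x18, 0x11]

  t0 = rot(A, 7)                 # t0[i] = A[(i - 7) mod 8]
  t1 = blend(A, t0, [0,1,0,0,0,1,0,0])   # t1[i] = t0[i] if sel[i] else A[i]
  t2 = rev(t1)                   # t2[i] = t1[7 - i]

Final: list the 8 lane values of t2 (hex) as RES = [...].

RES = [0x11, 0x18, 0x18, 0x78, 0x7f, 0x24, 0x24, 0x29]

→ t0 |1f|24|7f|78|2d|18|11|29|
→ t1 |29|24|24|7f|78|18|18|11|
→ t2 |11|18|18|78|7f|24|24|29|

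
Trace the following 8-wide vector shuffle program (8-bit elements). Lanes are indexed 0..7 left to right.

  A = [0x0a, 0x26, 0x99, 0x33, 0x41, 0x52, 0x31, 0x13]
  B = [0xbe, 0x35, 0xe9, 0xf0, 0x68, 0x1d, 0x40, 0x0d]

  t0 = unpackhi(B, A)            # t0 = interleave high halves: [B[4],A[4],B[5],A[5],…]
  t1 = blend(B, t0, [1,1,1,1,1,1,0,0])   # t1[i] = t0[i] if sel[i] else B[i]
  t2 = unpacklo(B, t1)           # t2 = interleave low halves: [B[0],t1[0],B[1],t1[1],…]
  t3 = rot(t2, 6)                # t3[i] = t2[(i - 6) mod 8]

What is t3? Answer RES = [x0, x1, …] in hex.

RES = [ 0x35  0x41  0xe9  0x1d  0xf0  0x52  0xbe  0x68 ]

→ t0 |68|41|1d|52|40|31|0d|13|
→ t1 |68|41|1d|52|40|31|40|0d|
→ t2 |be|68|35|41|e9|1d|f0|52|
→ t3 |35|41|e9|1d|f0|52|be|68|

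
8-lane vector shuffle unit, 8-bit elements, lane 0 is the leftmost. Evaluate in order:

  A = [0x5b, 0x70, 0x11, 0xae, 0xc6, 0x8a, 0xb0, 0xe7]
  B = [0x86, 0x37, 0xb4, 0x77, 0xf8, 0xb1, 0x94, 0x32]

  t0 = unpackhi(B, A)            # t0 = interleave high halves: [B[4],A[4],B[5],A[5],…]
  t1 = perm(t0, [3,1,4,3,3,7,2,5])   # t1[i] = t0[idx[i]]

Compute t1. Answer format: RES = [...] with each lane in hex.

RES = [0x8a, 0xc6, 0x94, 0x8a, 0x8a, 0xe7, 0xb1, 0xb0]

  t0: f8 c6 b1 8a 94 b0 32 e7
  t1: 8a c6 94 8a 8a e7 b1 b0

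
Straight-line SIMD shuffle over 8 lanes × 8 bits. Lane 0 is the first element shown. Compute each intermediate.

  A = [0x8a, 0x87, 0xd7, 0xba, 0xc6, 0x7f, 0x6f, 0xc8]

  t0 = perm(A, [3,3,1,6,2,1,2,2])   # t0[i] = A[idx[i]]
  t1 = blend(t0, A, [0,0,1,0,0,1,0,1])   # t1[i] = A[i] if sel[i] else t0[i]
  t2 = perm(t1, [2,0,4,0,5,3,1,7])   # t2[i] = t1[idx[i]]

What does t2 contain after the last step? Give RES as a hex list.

RES = [ 0xd7  0xba  0xd7  0xba  0x7f  0x6f  0xba  0xc8 ]

t0 = [0xba, 0xba, 0x87, 0x6f, 0xd7, 0x87, 0xd7, 0xd7]
t1 = [0xba, 0xba, 0xd7, 0x6f, 0xd7, 0x7f, 0xd7, 0xc8]
t2 = [0xd7, 0xba, 0xd7, 0xba, 0x7f, 0x6f, 0xba, 0xc8]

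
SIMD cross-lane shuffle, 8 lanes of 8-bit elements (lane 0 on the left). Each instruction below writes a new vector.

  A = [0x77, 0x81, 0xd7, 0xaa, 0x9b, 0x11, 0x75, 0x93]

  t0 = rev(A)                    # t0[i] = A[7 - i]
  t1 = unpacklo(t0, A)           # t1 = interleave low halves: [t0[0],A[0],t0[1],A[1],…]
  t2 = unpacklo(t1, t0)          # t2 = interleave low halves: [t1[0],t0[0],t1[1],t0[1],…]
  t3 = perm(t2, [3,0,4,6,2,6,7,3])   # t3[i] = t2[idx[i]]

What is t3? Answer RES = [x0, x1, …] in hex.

RES = [ 0x75  0x93  0x75  0x81  0x77  0x81  0x9b  0x75 ]

→ t0 |93|75|11|9b|aa|d7|81|77|
→ t1 |93|77|75|81|11|d7|9b|aa|
→ t2 |93|93|77|75|75|11|81|9b|
→ t3 |75|93|75|81|77|81|9b|75|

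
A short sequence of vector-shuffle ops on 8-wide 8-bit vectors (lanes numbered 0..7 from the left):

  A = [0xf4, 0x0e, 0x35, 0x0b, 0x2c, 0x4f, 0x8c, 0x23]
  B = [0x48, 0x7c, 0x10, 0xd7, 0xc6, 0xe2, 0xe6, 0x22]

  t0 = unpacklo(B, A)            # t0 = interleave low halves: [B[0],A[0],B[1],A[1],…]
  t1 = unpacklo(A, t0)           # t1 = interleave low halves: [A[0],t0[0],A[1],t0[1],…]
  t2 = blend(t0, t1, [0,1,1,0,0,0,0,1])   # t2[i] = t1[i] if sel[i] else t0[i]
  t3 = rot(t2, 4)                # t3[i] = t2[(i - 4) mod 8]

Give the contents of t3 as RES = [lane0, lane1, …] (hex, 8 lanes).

  t0: 48 f4 7c 0e 10 35 d7 0b
  t1: f4 48 0e f4 35 7c 0b 0e
  t2: 48 48 0e 0e 10 35 d7 0e
  t3: 10 35 d7 0e 48 48 0e 0e

RES = [ 0x10  0x35  0xd7  0x0e  0x48  0x48  0x0e  0x0e ]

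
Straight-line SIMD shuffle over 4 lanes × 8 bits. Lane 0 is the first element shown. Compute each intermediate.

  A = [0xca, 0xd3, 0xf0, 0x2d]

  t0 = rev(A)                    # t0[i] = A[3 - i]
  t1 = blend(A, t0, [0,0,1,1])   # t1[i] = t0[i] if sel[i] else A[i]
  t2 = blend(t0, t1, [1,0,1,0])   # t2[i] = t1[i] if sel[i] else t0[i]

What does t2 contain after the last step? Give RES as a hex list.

RES = [0xca, 0xf0, 0xd3, 0xca]

→ t0 |2d|f0|d3|ca|
→ t1 |ca|d3|d3|ca|
→ t2 |ca|f0|d3|ca|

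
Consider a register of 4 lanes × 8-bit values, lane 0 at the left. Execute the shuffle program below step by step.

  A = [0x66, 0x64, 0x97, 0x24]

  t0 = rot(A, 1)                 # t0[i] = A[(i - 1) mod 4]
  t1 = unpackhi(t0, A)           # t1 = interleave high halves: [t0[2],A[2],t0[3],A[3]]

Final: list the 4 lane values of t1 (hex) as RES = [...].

t0 = [0x24, 0x66, 0x64, 0x97]
t1 = [0x64, 0x97, 0x97, 0x24]

RES = [ 0x64  0x97  0x97  0x24 ]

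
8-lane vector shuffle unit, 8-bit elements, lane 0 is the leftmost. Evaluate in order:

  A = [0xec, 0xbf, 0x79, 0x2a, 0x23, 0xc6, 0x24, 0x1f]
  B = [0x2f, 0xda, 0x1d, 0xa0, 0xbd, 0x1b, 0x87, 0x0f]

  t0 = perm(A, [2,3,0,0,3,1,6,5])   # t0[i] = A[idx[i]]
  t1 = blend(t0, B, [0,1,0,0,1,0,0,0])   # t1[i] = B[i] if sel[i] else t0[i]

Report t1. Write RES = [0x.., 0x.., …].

RES = [0x79, 0xda, 0xec, 0xec, 0xbd, 0xbf, 0x24, 0xc6]

t0 = [0x79, 0x2a, 0xec, 0xec, 0x2a, 0xbf, 0x24, 0xc6]
t1 = [0x79, 0xda, 0xec, 0xec, 0xbd, 0xbf, 0x24, 0xc6]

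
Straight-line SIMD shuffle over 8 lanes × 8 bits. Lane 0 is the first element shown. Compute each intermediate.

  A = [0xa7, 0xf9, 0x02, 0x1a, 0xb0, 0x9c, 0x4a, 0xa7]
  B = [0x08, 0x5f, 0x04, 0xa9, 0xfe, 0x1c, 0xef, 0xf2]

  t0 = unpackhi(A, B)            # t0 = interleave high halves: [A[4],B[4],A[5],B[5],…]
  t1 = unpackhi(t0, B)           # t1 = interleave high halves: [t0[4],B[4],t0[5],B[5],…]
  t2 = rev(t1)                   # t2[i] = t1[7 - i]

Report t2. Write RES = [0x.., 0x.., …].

t0 = [0xb0, 0xfe, 0x9c, 0x1c, 0x4a, 0xef, 0xa7, 0xf2]
t1 = [0x4a, 0xfe, 0xef, 0x1c, 0xa7, 0xef, 0xf2, 0xf2]
t2 = [0xf2, 0xf2, 0xef, 0xa7, 0x1c, 0xef, 0xfe, 0x4a]

RES = [0xf2, 0xf2, 0xef, 0xa7, 0x1c, 0xef, 0xfe, 0x4a]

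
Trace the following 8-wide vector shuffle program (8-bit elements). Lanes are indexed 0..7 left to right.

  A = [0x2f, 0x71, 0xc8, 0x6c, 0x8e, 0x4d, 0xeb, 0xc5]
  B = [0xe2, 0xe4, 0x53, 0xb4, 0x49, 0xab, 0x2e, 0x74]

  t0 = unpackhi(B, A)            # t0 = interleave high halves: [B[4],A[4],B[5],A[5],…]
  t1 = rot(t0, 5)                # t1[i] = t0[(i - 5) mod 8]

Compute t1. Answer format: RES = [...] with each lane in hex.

RES = [0x4d, 0x2e, 0xeb, 0x74, 0xc5, 0x49, 0x8e, 0xab]

  t0: 49 8e ab 4d 2e eb 74 c5
  t1: 4d 2e eb 74 c5 49 8e ab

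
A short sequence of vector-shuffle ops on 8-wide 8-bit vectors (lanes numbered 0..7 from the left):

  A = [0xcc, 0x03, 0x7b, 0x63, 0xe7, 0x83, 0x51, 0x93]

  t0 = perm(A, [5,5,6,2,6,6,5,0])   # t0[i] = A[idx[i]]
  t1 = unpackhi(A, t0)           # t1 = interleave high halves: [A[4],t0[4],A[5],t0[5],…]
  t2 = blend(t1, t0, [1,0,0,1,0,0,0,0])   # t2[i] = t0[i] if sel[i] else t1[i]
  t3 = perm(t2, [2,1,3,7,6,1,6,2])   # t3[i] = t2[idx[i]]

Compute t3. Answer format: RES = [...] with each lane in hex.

RES = [0x83, 0x51, 0x7b, 0xcc, 0x93, 0x51, 0x93, 0x83]

t0 = [0x83, 0x83, 0x51, 0x7b, 0x51, 0x51, 0x83, 0xcc]
t1 = [0xe7, 0x51, 0x83, 0x51, 0x51, 0x83, 0x93, 0xcc]
t2 = [0x83, 0x51, 0x83, 0x7b, 0x51, 0x83, 0x93, 0xcc]
t3 = [0x83, 0x51, 0x7b, 0xcc, 0x93, 0x51, 0x93, 0x83]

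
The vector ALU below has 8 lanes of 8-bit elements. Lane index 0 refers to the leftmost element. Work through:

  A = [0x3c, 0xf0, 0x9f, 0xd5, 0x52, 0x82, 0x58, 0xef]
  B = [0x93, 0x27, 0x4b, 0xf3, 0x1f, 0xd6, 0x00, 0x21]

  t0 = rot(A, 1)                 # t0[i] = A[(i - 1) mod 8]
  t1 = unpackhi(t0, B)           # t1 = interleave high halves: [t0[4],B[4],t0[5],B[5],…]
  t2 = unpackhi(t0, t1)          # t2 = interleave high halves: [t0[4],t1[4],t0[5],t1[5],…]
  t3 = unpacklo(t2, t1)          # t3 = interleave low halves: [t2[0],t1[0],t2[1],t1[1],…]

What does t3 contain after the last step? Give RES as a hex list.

RES = [ 0xd5  0xd5  0x82  0x1f  0x52  0x52  0x00  0xd6 ]

→ t0 |ef|3c|f0|9f|d5|52|82|58|
→ t1 |d5|1f|52|d6|82|00|58|21|
→ t2 |d5|82|52|00|82|58|58|21|
→ t3 |d5|d5|82|1f|52|52|00|d6|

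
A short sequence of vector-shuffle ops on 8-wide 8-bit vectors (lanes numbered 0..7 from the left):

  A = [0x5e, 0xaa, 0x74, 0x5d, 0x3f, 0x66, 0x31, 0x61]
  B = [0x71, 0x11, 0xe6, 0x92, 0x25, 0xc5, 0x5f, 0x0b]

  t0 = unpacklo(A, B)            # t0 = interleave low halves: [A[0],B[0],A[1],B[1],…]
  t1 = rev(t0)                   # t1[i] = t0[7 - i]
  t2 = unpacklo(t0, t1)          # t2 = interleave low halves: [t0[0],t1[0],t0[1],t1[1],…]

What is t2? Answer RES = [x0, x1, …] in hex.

  t0: 5e 71 aa 11 74 e6 5d 92
  t1: 92 5d e6 74 11 aa 71 5e
  t2: 5e 92 71 5d aa e6 11 74

RES = [0x5e, 0x92, 0x71, 0x5d, 0xaa, 0xe6, 0x11, 0x74]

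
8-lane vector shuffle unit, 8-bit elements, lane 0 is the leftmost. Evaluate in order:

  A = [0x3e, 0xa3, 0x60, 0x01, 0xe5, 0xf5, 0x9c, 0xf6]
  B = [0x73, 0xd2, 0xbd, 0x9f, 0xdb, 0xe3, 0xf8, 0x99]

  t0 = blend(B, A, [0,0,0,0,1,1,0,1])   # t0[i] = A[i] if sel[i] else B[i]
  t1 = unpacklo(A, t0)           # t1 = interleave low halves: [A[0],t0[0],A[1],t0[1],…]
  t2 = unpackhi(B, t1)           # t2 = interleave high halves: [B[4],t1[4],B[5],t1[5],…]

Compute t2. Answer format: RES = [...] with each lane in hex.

t0 = [0x73, 0xd2, 0xbd, 0x9f, 0xe5, 0xf5, 0xf8, 0xf6]
t1 = [0x3e, 0x73, 0xa3, 0xd2, 0x60, 0xbd, 0x01, 0x9f]
t2 = [0xdb, 0x60, 0xe3, 0xbd, 0xf8, 0x01, 0x99, 0x9f]

RES = [ 0xdb  0x60  0xe3  0xbd  0xf8  0x01  0x99  0x9f ]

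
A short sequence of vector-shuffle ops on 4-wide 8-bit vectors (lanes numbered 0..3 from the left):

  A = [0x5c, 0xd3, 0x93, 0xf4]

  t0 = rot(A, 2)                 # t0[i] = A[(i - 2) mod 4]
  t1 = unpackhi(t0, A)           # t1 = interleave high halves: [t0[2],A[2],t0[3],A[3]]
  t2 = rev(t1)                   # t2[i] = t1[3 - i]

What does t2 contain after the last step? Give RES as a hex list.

RES = [0xf4, 0xd3, 0x93, 0x5c]

t0 = [0x93, 0xf4, 0x5c, 0xd3]
t1 = [0x5c, 0x93, 0xd3, 0xf4]
t2 = [0xf4, 0xd3, 0x93, 0x5c]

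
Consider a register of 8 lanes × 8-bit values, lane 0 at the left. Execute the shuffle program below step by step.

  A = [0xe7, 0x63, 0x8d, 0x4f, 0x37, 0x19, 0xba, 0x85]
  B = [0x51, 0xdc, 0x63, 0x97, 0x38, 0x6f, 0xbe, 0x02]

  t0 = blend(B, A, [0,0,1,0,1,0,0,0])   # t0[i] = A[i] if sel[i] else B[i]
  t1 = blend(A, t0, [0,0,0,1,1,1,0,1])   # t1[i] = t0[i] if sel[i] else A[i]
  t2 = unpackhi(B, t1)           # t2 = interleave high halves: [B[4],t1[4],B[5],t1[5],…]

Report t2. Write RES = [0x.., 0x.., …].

RES = [ 0x38  0x37  0x6f  0x6f  0xbe  0xba  0x02  0x02 ]

t0 = [0x51, 0xdc, 0x8d, 0x97, 0x37, 0x6f, 0xbe, 0x02]
t1 = [0xe7, 0x63, 0x8d, 0x97, 0x37, 0x6f, 0xba, 0x02]
t2 = [0x38, 0x37, 0x6f, 0x6f, 0xbe, 0xba, 0x02, 0x02]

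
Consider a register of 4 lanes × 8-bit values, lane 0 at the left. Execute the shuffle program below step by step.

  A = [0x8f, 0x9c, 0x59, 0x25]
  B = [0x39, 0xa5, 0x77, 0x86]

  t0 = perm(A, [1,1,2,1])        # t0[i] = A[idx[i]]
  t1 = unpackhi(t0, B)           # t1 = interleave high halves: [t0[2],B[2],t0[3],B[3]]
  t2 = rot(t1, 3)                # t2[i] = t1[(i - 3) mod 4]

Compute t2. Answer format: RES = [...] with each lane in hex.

RES = [0x77, 0x9c, 0x86, 0x59]

t0 = [0x9c, 0x9c, 0x59, 0x9c]
t1 = [0x59, 0x77, 0x9c, 0x86]
t2 = [0x77, 0x9c, 0x86, 0x59]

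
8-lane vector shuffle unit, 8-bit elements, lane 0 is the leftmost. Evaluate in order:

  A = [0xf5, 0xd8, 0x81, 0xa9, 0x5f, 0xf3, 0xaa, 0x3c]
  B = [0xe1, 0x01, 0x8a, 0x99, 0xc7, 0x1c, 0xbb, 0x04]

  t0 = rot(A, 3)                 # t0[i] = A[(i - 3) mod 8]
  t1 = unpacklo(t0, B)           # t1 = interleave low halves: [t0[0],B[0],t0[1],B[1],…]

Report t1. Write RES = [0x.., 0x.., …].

→ t0 |f3|aa|3c|f5|d8|81|a9|5f|
→ t1 |f3|e1|aa|01|3c|8a|f5|99|

RES = [0xf3, 0xe1, 0xaa, 0x01, 0x3c, 0x8a, 0xf5, 0x99]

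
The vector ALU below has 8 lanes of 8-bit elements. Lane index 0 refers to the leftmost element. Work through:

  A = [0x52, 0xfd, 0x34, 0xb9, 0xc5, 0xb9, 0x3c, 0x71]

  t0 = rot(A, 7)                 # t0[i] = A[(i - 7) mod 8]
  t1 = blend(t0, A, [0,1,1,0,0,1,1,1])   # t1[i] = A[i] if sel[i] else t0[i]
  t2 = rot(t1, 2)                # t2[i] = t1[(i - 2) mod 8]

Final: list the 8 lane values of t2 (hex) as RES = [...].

→ t0 |fd|34|b9|c5|b9|3c|71|52|
→ t1 |fd|fd|34|c5|b9|b9|3c|71|
→ t2 |3c|71|fd|fd|34|c5|b9|b9|

RES = [ 0x3c  0x71  0xfd  0xfd  0x34  0xc5  0xb9  0xb9 ]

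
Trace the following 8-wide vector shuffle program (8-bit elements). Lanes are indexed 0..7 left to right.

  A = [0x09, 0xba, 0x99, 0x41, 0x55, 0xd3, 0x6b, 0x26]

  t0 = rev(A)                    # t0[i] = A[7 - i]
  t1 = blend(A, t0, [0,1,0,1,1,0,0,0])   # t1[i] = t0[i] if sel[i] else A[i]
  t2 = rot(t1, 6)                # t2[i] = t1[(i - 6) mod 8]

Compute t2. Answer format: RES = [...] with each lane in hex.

→ t0 |26|6b|d3|55|41|99|ba|09|
→ t1 |09|6b|99|55|41|d3|6b|26|
→ t2 |99|55|41|d3|6b|26|09|6b|

RES = [0x99, 0x55, 0x41, 0xd3, 0x6b, 0x26, 0x09, 0x6b]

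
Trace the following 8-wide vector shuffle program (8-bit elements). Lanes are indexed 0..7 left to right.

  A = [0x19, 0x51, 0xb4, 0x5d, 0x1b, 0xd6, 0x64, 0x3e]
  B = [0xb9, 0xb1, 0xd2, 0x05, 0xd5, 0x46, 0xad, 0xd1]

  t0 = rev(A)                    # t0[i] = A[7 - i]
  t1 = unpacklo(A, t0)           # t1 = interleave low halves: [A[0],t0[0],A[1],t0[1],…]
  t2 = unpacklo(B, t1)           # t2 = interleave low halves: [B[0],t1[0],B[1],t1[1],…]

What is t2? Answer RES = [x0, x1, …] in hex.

→ t0 |3e|64|d6|1b|5d|b4|51|19|
→ t1 |19|3e|51|64|b4|d6|5d|1b|
→ t2 |b9|19|b1|3e|d2|51|05|64|

RES = [0xb9, 0x19, 0xb1, 0x3e, 0xd2, 0x51, 0x05, 0x64]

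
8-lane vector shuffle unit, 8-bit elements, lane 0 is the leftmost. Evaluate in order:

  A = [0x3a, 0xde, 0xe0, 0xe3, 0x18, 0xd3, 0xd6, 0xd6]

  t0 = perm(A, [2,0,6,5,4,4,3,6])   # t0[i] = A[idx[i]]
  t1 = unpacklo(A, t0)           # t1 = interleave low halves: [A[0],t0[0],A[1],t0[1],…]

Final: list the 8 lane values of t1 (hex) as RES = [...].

RES = [ 0x3a  0xe0  0xde  0x3a  0xe0  0xd6  0xe3  0xd3 ]

t0 = [0xe0, 0x3a, 0xd6, 0xd3, 0x18, 0x18, 0xe3, 0xd6]
t1 = [0x3a, 0xe0, 0xde, 0x3a, 0xe0, 0xd6, 0xe3, 0xd3]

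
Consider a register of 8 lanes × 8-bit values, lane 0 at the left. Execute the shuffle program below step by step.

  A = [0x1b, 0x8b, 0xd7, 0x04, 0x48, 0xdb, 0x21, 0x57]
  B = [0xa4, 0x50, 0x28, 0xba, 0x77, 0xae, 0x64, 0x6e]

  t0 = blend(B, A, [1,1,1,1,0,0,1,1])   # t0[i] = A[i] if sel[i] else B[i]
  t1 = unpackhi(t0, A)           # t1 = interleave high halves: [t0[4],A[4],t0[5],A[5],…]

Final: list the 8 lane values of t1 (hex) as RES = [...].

  t0: 1b 8b d7 04 77 ae 21 57
  t1: 77 48 ae db 21 21 57 57

RES = [ 0x77  0x48  0xae  0xdb  0x21  0x21  0x57  0x57 ]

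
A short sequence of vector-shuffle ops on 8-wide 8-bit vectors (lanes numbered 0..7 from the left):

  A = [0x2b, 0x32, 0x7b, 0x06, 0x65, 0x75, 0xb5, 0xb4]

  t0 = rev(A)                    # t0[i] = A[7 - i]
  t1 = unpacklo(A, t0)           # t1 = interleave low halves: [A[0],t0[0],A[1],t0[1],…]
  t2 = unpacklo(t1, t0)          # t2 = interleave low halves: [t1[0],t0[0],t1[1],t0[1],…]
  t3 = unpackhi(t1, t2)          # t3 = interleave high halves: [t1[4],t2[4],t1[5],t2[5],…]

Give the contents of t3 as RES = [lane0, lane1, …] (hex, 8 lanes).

RES = [0x7b, 0x32, 0x75, 0x75, 0x06, 0xb5, 0x65, 0x65]

→ t0 |b4|b5|75|65|06|7b|32|2b|
→ t1 |2b|b4|32|b5|7b|75|06|65|
→ t2 |2b|b4|b4|b5|32|75|b5|65|
→ t3 |7b|32|75|75|06|b5|65|65|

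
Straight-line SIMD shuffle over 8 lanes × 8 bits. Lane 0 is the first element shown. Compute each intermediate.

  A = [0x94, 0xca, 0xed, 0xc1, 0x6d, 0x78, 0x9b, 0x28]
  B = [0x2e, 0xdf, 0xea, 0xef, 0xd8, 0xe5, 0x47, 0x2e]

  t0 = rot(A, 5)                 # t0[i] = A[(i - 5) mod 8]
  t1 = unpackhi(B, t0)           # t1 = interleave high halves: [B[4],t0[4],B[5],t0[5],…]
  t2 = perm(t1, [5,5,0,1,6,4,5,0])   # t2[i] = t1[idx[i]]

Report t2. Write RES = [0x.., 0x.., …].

→ t0 |c1|6d|78|9b|28|94|ca|ed|
→ t1 |d8|28|e5|94|47|ca|2e|ed|
→ t2 |ca|ca|d8|28|2e|47|ca|d8|

RES = [ 0xca  0xca  0xd8  0x28  0x2e  0x47  0xca  0xd8 ]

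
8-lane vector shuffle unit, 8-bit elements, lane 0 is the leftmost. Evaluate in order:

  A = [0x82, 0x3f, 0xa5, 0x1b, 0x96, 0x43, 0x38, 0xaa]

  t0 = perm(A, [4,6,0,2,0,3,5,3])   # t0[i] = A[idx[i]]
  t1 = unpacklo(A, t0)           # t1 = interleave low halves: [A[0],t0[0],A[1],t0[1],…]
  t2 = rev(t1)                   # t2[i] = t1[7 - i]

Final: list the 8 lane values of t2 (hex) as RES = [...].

  t0: 96 38 82 a5 82 1b 43 1b
  t1: 82 96 3f 38 a5 82 1b a5
  t2: a5 1b 82 a5 38 3f 96 82

RES = [0xa5, 0x1b, 0x82, 0xa5, 0x38, 0x3f, 0x96, 0x82]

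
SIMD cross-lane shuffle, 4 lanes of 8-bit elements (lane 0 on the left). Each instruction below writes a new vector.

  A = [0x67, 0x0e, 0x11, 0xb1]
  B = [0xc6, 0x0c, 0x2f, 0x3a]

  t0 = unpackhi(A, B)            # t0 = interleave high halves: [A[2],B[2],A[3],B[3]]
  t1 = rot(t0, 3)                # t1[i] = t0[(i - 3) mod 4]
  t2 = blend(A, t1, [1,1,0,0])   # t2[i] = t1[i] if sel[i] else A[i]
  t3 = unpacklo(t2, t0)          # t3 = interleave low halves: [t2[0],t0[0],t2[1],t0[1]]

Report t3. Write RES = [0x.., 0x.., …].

  t0: 11 2f b1 3a
  t1: 2f b1 3a 11
  t2: 2f b1 11 b1
  t3: 2f 11 b1 2f

RES = [0x2f, 0x11, 0xb1, 0x2f]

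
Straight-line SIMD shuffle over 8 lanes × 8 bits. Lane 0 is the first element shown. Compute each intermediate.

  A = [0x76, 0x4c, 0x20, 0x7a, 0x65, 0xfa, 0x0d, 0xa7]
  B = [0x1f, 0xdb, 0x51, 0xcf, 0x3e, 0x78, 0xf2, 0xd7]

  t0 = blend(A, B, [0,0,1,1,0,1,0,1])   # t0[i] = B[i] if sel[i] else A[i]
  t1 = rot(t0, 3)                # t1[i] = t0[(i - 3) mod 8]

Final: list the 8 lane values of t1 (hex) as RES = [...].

→ t0 |76|4c|51|cf|65|78|0d|d7|
→ t1 |78|0d|d7|76|4c|51|cf|65|

RES = [0x78, 0x0d, 0xd7, 0x76, 0x4c, 0x51, 0xcf, 0x65]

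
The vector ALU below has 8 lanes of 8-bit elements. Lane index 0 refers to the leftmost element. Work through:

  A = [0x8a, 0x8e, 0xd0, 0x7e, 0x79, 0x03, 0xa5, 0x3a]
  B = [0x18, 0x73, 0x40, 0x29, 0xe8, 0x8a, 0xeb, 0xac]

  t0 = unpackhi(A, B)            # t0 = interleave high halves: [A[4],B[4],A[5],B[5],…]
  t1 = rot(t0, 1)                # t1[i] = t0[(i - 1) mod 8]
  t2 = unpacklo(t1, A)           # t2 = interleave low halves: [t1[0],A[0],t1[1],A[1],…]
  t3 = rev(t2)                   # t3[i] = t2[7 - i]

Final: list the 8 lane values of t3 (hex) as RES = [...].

→ t0 |79|e8|03|8a|a5|eb|3a|ac|
→ t1 |ac|79|e8|03|8a|a5|eb|3a|
→ t2 |ac|8a|79|8e|e8|d0|03|7e|
→ t3 |7e|03|d0|e8|8e|79|8a|ac|

RES = [0x7e, 0x03, 0xd0, 0xe8, 0x8e, 0x79, 0x8a, 0xac]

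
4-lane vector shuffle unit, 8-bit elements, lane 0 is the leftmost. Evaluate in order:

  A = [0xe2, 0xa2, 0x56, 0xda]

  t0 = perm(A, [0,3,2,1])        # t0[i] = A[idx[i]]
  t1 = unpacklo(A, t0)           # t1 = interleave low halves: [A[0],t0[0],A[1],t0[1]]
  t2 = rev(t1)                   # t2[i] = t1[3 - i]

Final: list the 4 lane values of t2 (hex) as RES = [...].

→ t0 |e2|da|56|a2|
→ t1 |e2|e2|a2|da|
→ t2 |da|a2|e2|e2|

RES = [0xda, 0xa2, 0xe2, 0xe2]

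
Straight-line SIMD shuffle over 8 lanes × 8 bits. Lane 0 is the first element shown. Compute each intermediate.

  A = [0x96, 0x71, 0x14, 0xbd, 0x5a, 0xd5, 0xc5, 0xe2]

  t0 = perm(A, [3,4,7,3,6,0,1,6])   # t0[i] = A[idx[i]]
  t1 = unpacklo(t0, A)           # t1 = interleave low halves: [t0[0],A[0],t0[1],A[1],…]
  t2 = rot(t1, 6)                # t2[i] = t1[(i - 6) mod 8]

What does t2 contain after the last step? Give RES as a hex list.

RES = [ 0x5a  0x71  0xe2  0x14  0xbd  0xbd  0xbd  0x96 ]

t0 = [0xbd, 0x5a, 0xe2, 0xbd, 0xc5, 0x96, 0x71, 0xc5]
t1 = [0xbd, 0x96, 0x5a, 0x71, 0xe2, 0x14, 0xbd, 0xbd]
t2 = [0x5a, 0x71, 0xe2, 0x14, 0xbd, 0xbd, 0xbd, 0x96]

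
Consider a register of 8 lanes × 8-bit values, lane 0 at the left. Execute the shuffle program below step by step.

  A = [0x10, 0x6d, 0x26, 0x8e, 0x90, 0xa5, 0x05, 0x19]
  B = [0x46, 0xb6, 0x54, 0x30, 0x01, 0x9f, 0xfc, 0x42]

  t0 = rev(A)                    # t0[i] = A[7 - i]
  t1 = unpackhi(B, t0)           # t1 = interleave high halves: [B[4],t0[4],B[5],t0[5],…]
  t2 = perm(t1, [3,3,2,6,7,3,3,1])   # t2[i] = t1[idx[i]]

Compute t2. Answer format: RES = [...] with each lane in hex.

t0 = [0x19, 0x05, 0xa5, 0x90, 0x8e, 0x26, 0x6d, 0x10]
t1 = [0x01, 0x8e, 0x9f, 0x26, 0xfc, 0x6d, 0x42, 0x10]
t2 = [0x26, 0x26, 0x9f, 0x42, 0x10, 0x26, 0x26, 0x8e]

RES = [ 0x26  0x26  0x9f  0x42  0x10  0x26  0x26  0x8e ]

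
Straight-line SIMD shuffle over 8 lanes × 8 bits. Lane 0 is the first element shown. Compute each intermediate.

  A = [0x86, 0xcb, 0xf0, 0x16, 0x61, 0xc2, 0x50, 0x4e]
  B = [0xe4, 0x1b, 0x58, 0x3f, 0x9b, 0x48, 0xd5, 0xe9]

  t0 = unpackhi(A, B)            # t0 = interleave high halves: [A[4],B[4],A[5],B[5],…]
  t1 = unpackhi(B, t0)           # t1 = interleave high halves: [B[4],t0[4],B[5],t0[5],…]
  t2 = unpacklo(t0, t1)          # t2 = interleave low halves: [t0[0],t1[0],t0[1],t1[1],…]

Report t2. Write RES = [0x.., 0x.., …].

  t0: 61 9b c2 48 50 d5 4e e9
  t1: 9b 50 48 d5 d5 4e e9 e9
  t2: 61 9b 9b 50 c2 48 48 d5

RES = [ 0x61  0x9b  0x9b  0x50  0xc2  0x48  0x48  0xd5 ]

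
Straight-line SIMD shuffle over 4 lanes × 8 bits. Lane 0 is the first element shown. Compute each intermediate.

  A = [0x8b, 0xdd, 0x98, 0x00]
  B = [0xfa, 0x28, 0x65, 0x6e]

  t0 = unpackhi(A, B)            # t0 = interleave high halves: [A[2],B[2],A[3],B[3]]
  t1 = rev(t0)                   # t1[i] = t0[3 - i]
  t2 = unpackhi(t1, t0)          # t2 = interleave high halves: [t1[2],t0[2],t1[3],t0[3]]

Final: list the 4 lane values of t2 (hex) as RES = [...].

RES = [ 0x65  0x00  0x98  0x6e ]

  t0: 98 65 00 6e
  t1: 6e 00 65 98
  t2: 65 00 98 6e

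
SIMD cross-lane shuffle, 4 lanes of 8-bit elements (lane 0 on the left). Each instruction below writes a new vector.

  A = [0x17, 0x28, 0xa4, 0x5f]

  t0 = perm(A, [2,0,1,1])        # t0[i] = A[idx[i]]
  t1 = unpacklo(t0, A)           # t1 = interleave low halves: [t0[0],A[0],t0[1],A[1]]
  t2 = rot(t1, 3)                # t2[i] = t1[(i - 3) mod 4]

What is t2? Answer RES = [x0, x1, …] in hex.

  t0: a4 17 28 28
  t1: a4 17 17 28
  t2: 17 17 28 a4

RES = [ 0x17  0x17  0x28  0xa4 ]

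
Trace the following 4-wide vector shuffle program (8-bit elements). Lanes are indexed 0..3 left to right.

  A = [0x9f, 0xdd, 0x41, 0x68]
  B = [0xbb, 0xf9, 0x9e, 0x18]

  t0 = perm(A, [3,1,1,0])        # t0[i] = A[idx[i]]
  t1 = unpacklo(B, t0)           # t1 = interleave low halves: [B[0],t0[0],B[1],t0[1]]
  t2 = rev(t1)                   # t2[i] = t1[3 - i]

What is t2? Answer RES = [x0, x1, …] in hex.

RES = [ 0xdd  0xf9  0x68  0xbb ]

  t0: 68 dd dd 9f
  t1: bb 68 f9 dd
  t2: dd f9 68 bb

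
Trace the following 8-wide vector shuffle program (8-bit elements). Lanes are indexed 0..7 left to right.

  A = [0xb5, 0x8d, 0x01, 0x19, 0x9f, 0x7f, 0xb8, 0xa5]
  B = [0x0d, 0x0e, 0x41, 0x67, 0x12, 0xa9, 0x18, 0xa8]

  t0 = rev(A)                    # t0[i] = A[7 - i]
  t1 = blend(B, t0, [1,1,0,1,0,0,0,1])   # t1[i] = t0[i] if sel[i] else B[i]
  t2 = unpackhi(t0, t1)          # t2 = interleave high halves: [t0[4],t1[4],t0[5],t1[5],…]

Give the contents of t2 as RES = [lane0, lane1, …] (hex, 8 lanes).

RES = [0x19, 0x12, 0x01, 0xa9, 0x8d, 0x18, 0xb5, 0xb5]

t0 = [0xa5, 0xb8, 0x7f, 0x9f, 0x19, 0x01, 0x8d, 0xb5]
t1 = [0xa5, 0xb8, 0x41, 0x9f, 0x12, 0xa9, 0x18, 0xb5]
t2 = [0x19, 0x12, 0x01, 0xa9, 0x8d, 0x18, 0xb5, 0xb5]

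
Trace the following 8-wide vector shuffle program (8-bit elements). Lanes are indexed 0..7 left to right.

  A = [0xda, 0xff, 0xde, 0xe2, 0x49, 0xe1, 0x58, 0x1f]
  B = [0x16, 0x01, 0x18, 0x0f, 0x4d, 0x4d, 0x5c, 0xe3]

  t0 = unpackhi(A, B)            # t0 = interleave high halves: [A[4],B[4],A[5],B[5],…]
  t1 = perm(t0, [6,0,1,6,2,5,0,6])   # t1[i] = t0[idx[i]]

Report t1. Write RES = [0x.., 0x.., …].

t0 = [0x49, 0x4d, 0xe1, 0x4d, 0x58, 0x5c, 0x1f, 0xe3]
t1 = [0x1f, 0x49, 0x4d, 0x1f, 0xe1, 0x5c, 0x49, 0x1f]

RES = [ 0x1f  0x49  0x4d  0x1f  0xe1  0x5c  0x49  0x1f ]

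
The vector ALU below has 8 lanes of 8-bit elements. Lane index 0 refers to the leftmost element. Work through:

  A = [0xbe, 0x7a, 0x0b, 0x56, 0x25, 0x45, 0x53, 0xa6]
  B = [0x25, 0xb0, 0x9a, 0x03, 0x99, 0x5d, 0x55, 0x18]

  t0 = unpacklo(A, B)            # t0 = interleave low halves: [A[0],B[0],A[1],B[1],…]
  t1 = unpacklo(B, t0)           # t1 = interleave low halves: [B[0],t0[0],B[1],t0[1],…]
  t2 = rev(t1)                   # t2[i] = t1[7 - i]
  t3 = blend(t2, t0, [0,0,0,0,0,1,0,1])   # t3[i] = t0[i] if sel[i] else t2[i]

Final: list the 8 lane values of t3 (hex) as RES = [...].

  t0: be 25 7a b0 0b 9a 56 03
  t1: 25 be b0 25 9a 7a 03 b0
  t2: b0 03 7a 9a 25 b0 be 25
  t3: b0 03 7a 9a 25 9a be 03

RES = [ 0xb0  0x03  0x7a  0x9a  0x25  0x9a  0xbe  0x03 ]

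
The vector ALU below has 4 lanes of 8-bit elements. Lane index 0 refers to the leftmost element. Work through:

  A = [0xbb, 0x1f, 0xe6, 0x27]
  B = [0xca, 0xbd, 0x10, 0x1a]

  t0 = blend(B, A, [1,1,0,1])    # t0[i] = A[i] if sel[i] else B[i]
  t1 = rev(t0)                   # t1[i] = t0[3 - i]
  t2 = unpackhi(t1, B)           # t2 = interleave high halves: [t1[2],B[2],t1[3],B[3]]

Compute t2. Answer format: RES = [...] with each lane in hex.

RES = [ 0x1f  0x10  0xbb  0x1a ]

→ t0 |bb|1f|10|27|
→ t1 |27|10|1f|bb|
→ t2 |1f|10|bb|1a|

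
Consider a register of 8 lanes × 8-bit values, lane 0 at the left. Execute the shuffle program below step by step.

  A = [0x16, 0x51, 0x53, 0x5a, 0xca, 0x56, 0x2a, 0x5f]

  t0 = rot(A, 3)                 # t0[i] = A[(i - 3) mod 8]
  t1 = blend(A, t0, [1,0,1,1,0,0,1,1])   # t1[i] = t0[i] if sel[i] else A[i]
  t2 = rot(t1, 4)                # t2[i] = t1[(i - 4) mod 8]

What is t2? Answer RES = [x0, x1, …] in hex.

RES = [0xca, 0x56, 0x5a, 0xca, 0x56, 0x51, 0x5f, 0x16]

t0 = [0x56, 0x2a, 0x5f, 0x16, 0x51, 0x53, 0x5a, 0xca]
t1 = [0x56, 0x51, 0x5f, 0x16, 0xca, 0x56, 0x5a, 0xca]
t2 = [0xca, 0x56, 0x5a, 0xca, 0x56, 0x51, 0x5f, 0x16]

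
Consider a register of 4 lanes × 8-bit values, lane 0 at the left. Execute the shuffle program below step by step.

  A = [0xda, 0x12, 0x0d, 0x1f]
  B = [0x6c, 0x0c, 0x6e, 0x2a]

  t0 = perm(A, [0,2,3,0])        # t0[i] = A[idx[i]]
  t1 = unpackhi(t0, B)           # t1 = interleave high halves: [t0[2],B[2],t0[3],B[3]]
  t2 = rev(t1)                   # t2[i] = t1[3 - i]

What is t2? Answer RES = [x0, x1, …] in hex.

RES = [0x2a, 0xda, 0x6e, 0x1f]

  t0: da 0d 1f da
  t1: 1f 6e da 2a
  t2: 2a da 6e 1f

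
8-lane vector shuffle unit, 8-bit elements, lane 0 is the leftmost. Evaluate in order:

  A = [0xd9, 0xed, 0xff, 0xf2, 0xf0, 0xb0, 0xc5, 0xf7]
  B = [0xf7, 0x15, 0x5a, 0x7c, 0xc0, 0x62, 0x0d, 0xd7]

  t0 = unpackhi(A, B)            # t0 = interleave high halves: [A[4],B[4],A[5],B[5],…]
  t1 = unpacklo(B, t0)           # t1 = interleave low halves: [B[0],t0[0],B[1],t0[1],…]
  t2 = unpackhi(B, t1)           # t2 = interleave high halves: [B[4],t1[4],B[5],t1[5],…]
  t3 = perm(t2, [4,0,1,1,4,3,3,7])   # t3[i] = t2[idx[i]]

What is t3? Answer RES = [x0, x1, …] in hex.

  t0: f0 c0 b0 62 c5 0d f7 d7
  t1: f7 f0 15 c0 5a b0 7c 62
  t2: c0 5a 62 b0 0d 7c d7 62
  t3: 0d c0 5a 5a 0d b0 b0 62

RES = [0x0d, 0xc0, 0x5a, 0x5a, 0x0d, 0xb0, 0xb0, 0x62]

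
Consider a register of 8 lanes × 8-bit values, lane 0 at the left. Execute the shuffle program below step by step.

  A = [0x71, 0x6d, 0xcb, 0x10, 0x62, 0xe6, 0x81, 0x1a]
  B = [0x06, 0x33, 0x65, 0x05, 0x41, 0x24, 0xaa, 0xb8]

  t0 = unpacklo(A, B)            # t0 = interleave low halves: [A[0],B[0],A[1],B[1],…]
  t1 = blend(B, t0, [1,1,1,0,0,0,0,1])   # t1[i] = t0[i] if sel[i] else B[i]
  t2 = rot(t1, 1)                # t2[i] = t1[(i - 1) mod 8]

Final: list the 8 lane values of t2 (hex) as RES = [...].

RES = [ 0x05  0x71  0x06  0x6d  0x05  0x41  0x24  0xaa ]

→ t0 |71|06|6d|33|cb|65|10|05|
→ t1 |71|06|6d|05|41|24|aa|05|
→ t2 |05|71|06|6d|05|41|24|aa|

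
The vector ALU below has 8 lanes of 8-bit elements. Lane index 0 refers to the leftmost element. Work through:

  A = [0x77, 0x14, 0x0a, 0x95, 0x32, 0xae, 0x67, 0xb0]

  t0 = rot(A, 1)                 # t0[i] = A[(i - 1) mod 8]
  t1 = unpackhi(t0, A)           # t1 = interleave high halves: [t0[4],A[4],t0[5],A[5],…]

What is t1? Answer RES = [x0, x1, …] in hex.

t0 = [0xb0, 0x77, 0x14, 0x0a, 0x95, 0x32, 0xae, 0x67]
t1 = [0x95, 0x32, 0x32, 0xae, 0xae, 0x67, 0x67, 0xb0]

RES = [0x95, 0x32, 0x32, 0xae, 0xae, 0x67, 0x67, 0xb0]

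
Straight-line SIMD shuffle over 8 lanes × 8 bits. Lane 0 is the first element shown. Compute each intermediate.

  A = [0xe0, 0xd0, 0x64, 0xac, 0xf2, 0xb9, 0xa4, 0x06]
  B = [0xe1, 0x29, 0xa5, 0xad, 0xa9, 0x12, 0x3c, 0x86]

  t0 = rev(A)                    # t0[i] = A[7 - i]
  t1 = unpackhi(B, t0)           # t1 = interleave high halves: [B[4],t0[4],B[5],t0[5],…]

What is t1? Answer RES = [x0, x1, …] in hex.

RES = [ 0xa9  0xac  0x12  0x64  0x3c  0xd0  0x86  0xe0 ]

→ t0 |06|a4|b9|f2|ac|64|d0|e0|
→ t1 |a9|ac|12|64|3c|d0|86|e0|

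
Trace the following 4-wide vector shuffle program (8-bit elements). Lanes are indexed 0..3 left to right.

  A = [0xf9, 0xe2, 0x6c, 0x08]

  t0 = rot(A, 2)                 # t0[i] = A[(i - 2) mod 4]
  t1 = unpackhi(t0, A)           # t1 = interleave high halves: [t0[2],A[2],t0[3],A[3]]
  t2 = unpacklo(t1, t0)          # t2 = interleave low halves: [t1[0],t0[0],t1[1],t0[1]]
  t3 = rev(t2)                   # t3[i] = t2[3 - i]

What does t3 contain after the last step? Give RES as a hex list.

  t0: 6c 08 f9 e2
  t1: f9 6c e2 08
  t2: f9 6c 6c 08
  t3: 08 6c 6c f9

RES = [0x08, 0x6c, 0x6c, 0xf9]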